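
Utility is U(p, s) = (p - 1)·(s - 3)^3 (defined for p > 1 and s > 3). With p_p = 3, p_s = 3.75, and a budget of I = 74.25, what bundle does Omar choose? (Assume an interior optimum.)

MU_p = (s−3)^3, MU_s = 3·(p−1)·(s−3)^2.
MRS = (1/3)·(s−3)/(p−1).
Tangency: set MRS = p_p/p_s = 3/3.75 = 0.8.
So (1/3)·(s − 3)/(p − 1) = 0.8, i.e. (s − 3) = 2.4·(p − 1).
Rewrite the budget in excess-of-subsistence terms: 3·(p − 1) + 3.75·(s − 3) = 74.25 − 3·1 − 3.75·3 = 60.
Substituting, 12·(p − 1) = 60, so p − 1 = 5 and p* = 6.
Then s − 3 = 2.4·5 = 12, so s* = 15.

p* = 6, s* = 15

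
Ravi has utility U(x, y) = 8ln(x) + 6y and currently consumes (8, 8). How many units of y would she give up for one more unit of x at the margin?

MU_x = 8/x, MU_y = 6.
MRS = 8/x ÷ 6.
At (8, 8): MRS = 1/6.
So at (8, 8) the consumer would give up 1/6 units of y for one more unit of x.

MRS = 1/6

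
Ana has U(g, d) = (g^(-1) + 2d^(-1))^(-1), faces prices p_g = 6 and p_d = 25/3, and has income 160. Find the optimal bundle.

g* = 10, d* = 12

For CES with ρ = -1, MRS = (1/2)·(d/g)^2.
Tangency: set MRS = p_g/p_d = 6/(25/3) = 18/25.
So (d/g)^2 = 36/25; taking the square root, d/g = 1.2, i.e. d = 1.2·g.
Substitute into the budget 6·g + (25/3)·d = 160: 16·g = 160, so g* = 10 and d* = 1.2·10 = 12.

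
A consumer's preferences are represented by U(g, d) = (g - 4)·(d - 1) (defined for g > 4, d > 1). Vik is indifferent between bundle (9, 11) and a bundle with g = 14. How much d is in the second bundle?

U(9, 11) = 50.
Set U(14, d) = 50 and solve.
With g = 14: (14 − 4) = 10, so (d − 1) = 50/10 = 5.
So d = 1 + 5 = 6.
Check: U(14, 6) = 50.

d = 6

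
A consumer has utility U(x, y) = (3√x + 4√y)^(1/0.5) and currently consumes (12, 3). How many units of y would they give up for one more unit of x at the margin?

MRS = 0.375

For CES with ρ = 0.5, MRS = (3/4)·√(y/x).
At (12, 3): MRS = 0.375.
The indifference curve has slope −0.375 at this bundle.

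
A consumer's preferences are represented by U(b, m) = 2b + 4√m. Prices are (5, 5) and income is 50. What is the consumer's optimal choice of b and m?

MU_b = 2, MU_m = 4/(2√m).
MRS = 2 ÷ (4/(2√m)).
Tangency: set MRS = p_b/p_m = 5/5 = 1.
MRS depends only on m: √m = 1 ⇒ √m = 1 ⇒ m* = 1.
From the budget, 5·b = 50 − 5·1 = 45, so b* = 9.

b* = 9, m* = 1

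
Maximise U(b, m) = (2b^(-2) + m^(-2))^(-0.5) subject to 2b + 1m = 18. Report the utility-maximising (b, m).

b* = 6, m* = 6

For CES with ρ = -2, MRS = (2/1)·(m/b)^3.
Tangency: set MRS = p_b/p_m = 2/1 = 2.
So (m/b)^3 = 1; taking the cube root, m/b = 1, i.e. m = b.
Substitute into the budget 2·b + 1·m = 18: 3·b = 18, so b* = 6 and m* = 6.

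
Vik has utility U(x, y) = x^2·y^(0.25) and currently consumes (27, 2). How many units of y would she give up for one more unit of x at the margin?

MU_x = 2·x·y^(0.25) and MU_y = 0.25·x^2·y^(-0.75).
MRS = MU_x/MU_y = (8)·y/x.
At (27, 2): MRS = 16/27.
That is, one extra unit of x is worth 16/27 units of y at the margin.

MRS = 16/27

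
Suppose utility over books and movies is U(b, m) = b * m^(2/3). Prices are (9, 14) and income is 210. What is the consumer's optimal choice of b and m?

MU_b = m^(2/3) and MU_m = 2/3·b·m^(-1/3).
MRS = MU_b/MU_m = (1.5)·m/b.
Tangency: set MRS = p_b/p_m = 9/14.
So (1.5)·m/b = 9/14, i.e. m = (3/7)·b.
Substitute into the budget 9·b + 14·m = 210: 15·b = 210, so b* = 14.
Then m* = (3/7)·14 = 6.

b* = 14, m* = 6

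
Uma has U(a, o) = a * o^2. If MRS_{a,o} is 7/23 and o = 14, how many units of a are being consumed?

a = 23

MU_a = o^2 and MU_o = 2·a·o.
MRS = MU_a/MU_o = (1/2)·o/a.
Substitute o = 14: MRS = 7/a. Setting 7/a = 7/23 gives a = 7/(7/23) = 23.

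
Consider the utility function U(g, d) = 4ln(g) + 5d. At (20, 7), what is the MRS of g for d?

MU_g = 4/g, MU_d = 5.
MRS = 4/g ÷ 5.
At (20, 7): MRS = 1/25.
The indifference curve has slope −1/25 at this bundle.

MRS = 1/25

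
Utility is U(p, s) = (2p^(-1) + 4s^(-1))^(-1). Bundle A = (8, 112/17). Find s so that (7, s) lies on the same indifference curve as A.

U depends on (p, s) only through S = 2p^(-1) + 4s^(-1), so equal utility means equal S. At (8, 112/17): S = 6/7.
With p = 7: 2·7^(-1) = 2/7, so 4s^(-1) = 6/7 − 2/7 = 4/7, i.e. s^(-1) = 1/7.
Hence s = 1/(1/7) = 7.
Check: U(7, 7) = 1.1667.

s = 7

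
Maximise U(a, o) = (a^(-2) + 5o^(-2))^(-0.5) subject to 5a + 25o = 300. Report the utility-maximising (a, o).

a* = 10, o* = 10

For CES with ρ = -2, MRS = (1/5)·(o/a)^3.
Tangency: set MRS = p_a/p_o = 5/25 = 0.2.
So (o/a)^3 = 1; taking the cube root, o/a = 1, i.e. o = a.
Substitute into the budget 5·a + 25·o = 300: 30·a = 300, so a* = 10 and o* = 10.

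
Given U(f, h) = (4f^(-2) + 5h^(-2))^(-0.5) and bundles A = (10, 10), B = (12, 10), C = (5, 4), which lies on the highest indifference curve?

Bundle B

Evaluate utility at each bundle:
U(A) = 3.333.
U(B) = 3.586.
U(C) = 1.455.
Highest utility is B, so B ≻ A ≻ C.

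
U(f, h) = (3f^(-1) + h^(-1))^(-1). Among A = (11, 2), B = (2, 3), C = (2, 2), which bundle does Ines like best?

Evaluate utility at each bundle:
U(A) = 1.294.
U(B) = 0.545.
U(C) = 0.500.
Highest utility is A, so A ≻ B ≻ C.

Bundle A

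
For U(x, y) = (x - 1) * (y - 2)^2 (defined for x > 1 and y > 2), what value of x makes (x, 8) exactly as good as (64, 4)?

U(64, 4) = 252.
Set U(x, 8) = 252 and solve.
With y = 8: (8 − 2)^2 = 36, so (x − 1) = 252/36 = 7.
So x = 1 + 7 = 8.
Check: U(8, 8) = 252.

x = 8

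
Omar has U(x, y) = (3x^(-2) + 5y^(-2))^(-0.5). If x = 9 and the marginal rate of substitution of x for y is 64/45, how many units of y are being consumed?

y = 12

For CES with ρ = -2, MRS = (3/5)·(y/x)^3.
Setting (3/5)·(y/9)^3 = 64/45 gives (y/9)^3 = 64/27, so y/9 = 4/3 and y = 12.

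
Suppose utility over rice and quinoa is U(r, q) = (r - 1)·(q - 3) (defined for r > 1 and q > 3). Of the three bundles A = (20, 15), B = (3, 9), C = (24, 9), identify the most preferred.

Bundle A

Evaluate utility at each bundle:
U(A) = 228.
U(B) = 12.
U(C) = 138.
Highest utility is A, so A ≻ C ≻ B.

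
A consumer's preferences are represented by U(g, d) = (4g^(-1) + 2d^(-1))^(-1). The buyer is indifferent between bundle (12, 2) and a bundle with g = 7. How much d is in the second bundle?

U depends on (g, d) only through S = 4g^(-1) + 2d^(-1), so equal utility means equal S. At (12, 2): S = 4/3.
With g = 7: 4·7^(-1) = 4/7, so 2d^(-1) = 4/3 − 4/7 = 16/21, i.e. d^(-1) = 8/21.
Hence d = 1/(8/21) = 2.625.
Check: U(7, 2.625) = 0.75.

d = 2.625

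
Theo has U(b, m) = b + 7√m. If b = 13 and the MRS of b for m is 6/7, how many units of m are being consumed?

MU_b = 1, MU_m = 7/(2√m).
MRS = 1 ÷ (7/(2√m)).
MRS depends only on m: (2/7)·√m = 6/7 ⇒ √m = (6/7)/(2/7) = 3 ⇒ m = 9.

m = 9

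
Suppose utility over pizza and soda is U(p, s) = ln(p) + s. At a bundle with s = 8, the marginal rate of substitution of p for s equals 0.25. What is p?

MU_p = 1/p, MU_s = 1.
MRS = 1/p ÷ 1.
MRS depends only on p: 1/p = 0.25 ⇒ p = 1/0.25 = 4.

p = 4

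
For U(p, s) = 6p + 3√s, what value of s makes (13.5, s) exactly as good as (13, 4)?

U(13, 4) = 84.
Set U(13.5, s) = 84 and solve.
With p = 13.5: 3√s = 84 − 6·13.5 = 3, so √s = 1 and s = 1.
Check: U(13.5, 1) = 84.

s = 1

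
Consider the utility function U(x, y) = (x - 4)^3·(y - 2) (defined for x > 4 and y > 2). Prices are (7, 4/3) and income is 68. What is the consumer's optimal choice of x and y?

MU_x = 3·(x−4)^2·(y−2), MU_y = (x−4)^3.
MRS = (3/1)·(y−2)/(x−4).
Tangency: set MRS = p_x/p_y = 7/(4/3) = 5.25.
So (3/1)·(y − 2)/(x − 4) = 5.25, i.e. (y − 2) = 1.75·(x − 4).
Rewrite the budget in excess-of-subsistence terms: 7·(x − 4) + (4/3)·(y − 2) = 68 − 7·4 − (4/3)·2 = 112/3.
Substituting, (28/3)·(x − 4) = 112/3, so x − 4 = 4 and x* = 8.
Then y − 2 = 1.75·4 = 7, so y* = 9.

x* = 8, y* = 9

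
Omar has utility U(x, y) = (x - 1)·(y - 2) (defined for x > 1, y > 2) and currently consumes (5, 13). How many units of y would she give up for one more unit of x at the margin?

MU_x = (y−2), MU_y = (x−1).
MRS = (y−2)/(x−1).
At (5, 13): MRS = 2.75.
That is, one extra unit of x is worth 2.75 units of y at the margin.

MRS = 2.75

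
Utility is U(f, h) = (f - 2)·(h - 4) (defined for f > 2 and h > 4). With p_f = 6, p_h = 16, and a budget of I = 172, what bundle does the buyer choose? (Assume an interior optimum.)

MU_f = (h−4), MU_h = (f−2).
MRS = (h−4)/(f−2).
Tangency: set MRS = p_f/p_h = 6/16 = 0.375.
So (h − 4)/(f − 2) = 0.375, i.e. (h − 4) = 0.375·(f − 2).
Rewrite the budget in excess-of-subsistence terms: 6·(f − 2) + 16·(h − 4) = 172 − 6·2 − 16·4 = 96.
Substituting, 12·(f − 2) = 96, so f − 2 = 8 and f* = 10.
Then h − 4 = 0.375·8 = 3, so h* = 7.

f* = 10, h* = 7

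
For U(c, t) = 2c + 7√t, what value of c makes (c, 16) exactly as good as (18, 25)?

U(18, 25) = 71.
Set U(c, 16) = 71 and solve.
With t = 16: √16 = 4, so 2c = 71 − 7·4 = 43 and c = 21.5.
Check: U(21.5, 16) = 71.

c = 21.5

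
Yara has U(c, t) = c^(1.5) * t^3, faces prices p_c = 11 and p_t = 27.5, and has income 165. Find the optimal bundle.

c* = 5, t* = 4

MU_c = 1.5·√c·t^3 and MU_t = 3·c^(1.5)·t^2.
MRS = MU_c/MU_t = (0.5)·t/c.
Tangency: set MRS = p_c/p_t = 11/27.5 = 0.4.
So (0.5)·t/c = 0.4, i.e. t = 0.8·c.
Substitute into the budget 11·c + 27.5·t = 165: 33·c = 165, so c* = 5.
Then t* = 0.8·5 = 4.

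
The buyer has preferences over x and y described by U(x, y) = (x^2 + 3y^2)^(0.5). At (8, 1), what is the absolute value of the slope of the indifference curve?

MRS = 8/3

For CES with ρ = 2, MRS = (1/3)·(y/x)^(-1).
At (8, 1): MRS = 8/3.
That is, one extra unit of x is worth 8/3 units of y at the margin.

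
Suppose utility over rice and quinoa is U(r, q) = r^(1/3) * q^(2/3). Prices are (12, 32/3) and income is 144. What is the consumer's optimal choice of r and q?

MU_r = 1/3·r^(-2/3)·q^(2/3) and MU_q = 2/3·r^(1/3)·q^(-1/3).
MRS = MU_r/MU_q = (0.5)·q/r.
Tangency: set MRS = p_r/p_q = 12/(32/3) = 1.125.
So (0.5)·q/r = 1.125, i.e. q = 2.25·r.
Substitute into the budget 12·r + (32/3)·q = 144: 36·r = 144, so r* = 4.
Then q* = 2.25·4 = 9.

r* = 4, q* = 9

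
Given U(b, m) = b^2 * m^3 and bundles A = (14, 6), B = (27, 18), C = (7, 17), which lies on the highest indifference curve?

Bundle B

Evaluate utility at each bundle:
U(A) = 42336.
U(B) = 4251528.
U(C) = 240737.
Highest utility is B, so B ≻ C ≻ A.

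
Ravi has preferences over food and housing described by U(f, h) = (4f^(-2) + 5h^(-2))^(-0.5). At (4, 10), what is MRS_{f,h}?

For CES with ρ = -2, MRS = (4/5)·(h/f)^3.
At (4, 10): MRS = 12.5.
That is, one extra unit of f is worth 12.5 units of h at the margin.

MRS = 12.5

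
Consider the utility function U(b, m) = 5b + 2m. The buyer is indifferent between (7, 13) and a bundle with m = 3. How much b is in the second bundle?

U(7, 13) = 61.
Set U(b, 3) = 61 and solve.
5b + 2·3 = 61 ⇒ 5b = 55 ⇒ b = 11.
Check: U(11, 3) = 61.

b = 11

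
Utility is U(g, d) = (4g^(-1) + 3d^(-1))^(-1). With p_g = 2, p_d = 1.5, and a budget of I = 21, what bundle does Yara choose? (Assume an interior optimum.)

g* = 6, d* = 6

For CES with ρ = -1, MRS = (4/3)·(d/g)^2.
Tangency: set MRS = p_g/p_d = 2/1.5 = 4/3.
So (d/g)^2 = 1; taking the square root, d/g = 1, i.e. d = g.
Substitute into the budget 2·g + 1.5·d = 21: 3.5·g = 21, so g* = 6 and d* = 6.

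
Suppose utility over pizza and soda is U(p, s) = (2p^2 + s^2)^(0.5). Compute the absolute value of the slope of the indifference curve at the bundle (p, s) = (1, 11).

For CES with ρ = 2, MRS = (2/1)·(s/p)^(-1).
At (1, 11): MRS = 2/11.
That is, one extra unit of p is worth 2/11 units of s at the margin.

MRS = 2/11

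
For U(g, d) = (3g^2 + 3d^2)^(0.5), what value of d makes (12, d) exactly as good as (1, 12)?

U depends on (g, d) only through S = 3g^2 + 3d^2, so equal utility means equal S. At (1, 12): S = 435.
With g = 12: 3·12^2 = 432, so 3d^2 = 435 − 432 = 3, i.e. d^2 = 1.
Hence d = √1 = 1.
Check: U(12, 1) = 20.8567.

d = 1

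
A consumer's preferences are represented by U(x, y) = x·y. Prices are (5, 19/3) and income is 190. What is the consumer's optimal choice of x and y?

x* = 19, y* = 15

MU_x = y and MU_y = x.
MRS = MU_x/MU_y = y/x.
Tangency: set MRS = p_x/p_y = 5/(19/3) = 15/19.
So y/x = 15/19, i.e. y = (15/19)·x.
Substitute into the budget 5·x + (19/3)·y = 190: 10·x = 190, so x* = 19.
Then y* = (15/19)·19 = 15.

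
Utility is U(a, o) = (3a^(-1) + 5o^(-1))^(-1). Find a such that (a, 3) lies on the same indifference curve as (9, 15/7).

U depends on (a, o) only through S = 3a^(-1) + 5o^(-1), so equal utility means equal S. At (9, 15/7): S = 8/3.
With o = 3: 5·3^(-1) = 5/3, so 3a^(-1) = 8/3 − 5/3 = 1, i.e. a^(-1) = 1/3.
Hence a = 1/(1/3) = 3.
Check: U(3, 3) = 0.375.

a = 3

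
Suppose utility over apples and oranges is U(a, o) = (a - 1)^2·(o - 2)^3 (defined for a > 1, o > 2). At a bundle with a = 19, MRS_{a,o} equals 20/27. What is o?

o = 22

MU_a = 2·(a−1)·(o−2)^3, MU_o = 3·(a−1)^2·(o−2)^2.
MRS = (2/3)·(o−2)/(a−1).
Substitute a = 19: MRS = (o − 2)/27. Setting this equal to 20/27 gives o − 2 = (20/27)·27 = 20, so o = 22.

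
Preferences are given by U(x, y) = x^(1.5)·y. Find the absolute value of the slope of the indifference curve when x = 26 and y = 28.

MU_x = 1.5·√x·y and MU_y = x^(1.5).
MRS = MU_x/MU_y = (1.5)·y/x.
At (26, 28): MRS = 21/13.
The indifference curve has slope −21/13 at this bundle.

MRS = 21/13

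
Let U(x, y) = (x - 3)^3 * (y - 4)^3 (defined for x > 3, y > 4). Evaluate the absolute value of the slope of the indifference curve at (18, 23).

MU_x = 3·(x−3)^2·(y−4)^3, MU_y = 3·(x−3)^3·(y−4)^2.
MRS = (y−4)/(x−3).
At (18, 23): MRS = 19/15.
The indifference curve has slope −19/15 at this bundle.

MRS = 19/15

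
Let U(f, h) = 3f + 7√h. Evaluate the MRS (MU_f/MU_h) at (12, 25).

MRS = 30/7

MU_f = 3, MU_h = 7/(2√h).
MRS = 3 ÷ (7/(2√h)).
At (12, 25): MRS = 30/7.
That is, one extra unit of f is worth 30/7 units of h at the margin.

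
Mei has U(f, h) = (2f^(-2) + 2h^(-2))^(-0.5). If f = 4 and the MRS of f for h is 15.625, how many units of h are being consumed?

h = 10

For CES with ρ = -2, MRS = (h/f)^3.
Setting (h/4)^3 = 15.625 gives h/4 = 2.5 and h = 10.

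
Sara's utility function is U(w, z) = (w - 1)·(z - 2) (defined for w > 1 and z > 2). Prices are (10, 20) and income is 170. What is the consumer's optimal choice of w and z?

MU_w = (z−2), MU_z = (w−1).
MRS = (z−2)/(w−1).
Tangency: set MRS = p_w/p_z = 10/20 = 0.5.
So (z − 2)/(w − 1) = 0.5, i.e. (z − 2) = 0.5·(w − 1).
Rewrite the budget in excess-of-subsistence terms: 10·(w − 1) + 20·(z − 2) = 170 − 10·1 − 20·2 = 120.
Substituting, 20·(w − 1) = 120, so w − 1 = 6 and w* = 7.
Then z − 2 = 0.5·6 = 3, so z* = 5.

w* = 7, z* = 5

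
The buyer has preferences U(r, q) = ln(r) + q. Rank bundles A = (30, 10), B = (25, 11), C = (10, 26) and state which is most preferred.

Bundle C

Evaluate utility at each bundle:
U(A) = 13.401.
U(B) = 14.219.
U(C) = 28.303.
Highest utility is C, so C ≻ B ≻ A.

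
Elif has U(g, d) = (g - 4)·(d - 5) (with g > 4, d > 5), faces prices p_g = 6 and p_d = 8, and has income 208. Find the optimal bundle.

g* = 16, d* = 14

MU_g = (d−5), MU_d = (g−4).
MRS = (d−5)/(g−4).
Tangency: set MRS = p_g/p_d = 6/8 = 0.75.
So (d − 5)/(g − 4) = 0.75, i.e. (d − 5) = 0.75·(g − 4).
Rewrite the budget in excess-of-subsistence terms: 6·(g − 4) + 8·(d − 5) = 208 − 6·4 − 8·5 = 144.
Substituting, 12·(g − 4) = 144, so g − 4 = 12 and g* = 16.
Then d − 5 = 0.75·12 = 9, so d* = 14.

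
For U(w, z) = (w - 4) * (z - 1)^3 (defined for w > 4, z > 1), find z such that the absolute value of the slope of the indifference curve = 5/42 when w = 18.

MU_w = (z−1)^3, MU_z = 3·(w−4)·(z−1)^2.
MRS = (1/3)·(z−1)/(w−4).
Substitute w = 18: MRS = (z − 1)/42. Setting this equal to 5/42 gives z − 1 = (5/42)·42 = 5, so z = 6.

z = 6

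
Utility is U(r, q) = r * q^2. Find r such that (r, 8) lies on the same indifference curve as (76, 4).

U(76, 4) = 1216.
Set U(r, 8) = 1216 and solve.
With q = 8: 8^2 = 64, so r = 1216/64 = 19.
Check: U(19, 8) = 1216.

r = 19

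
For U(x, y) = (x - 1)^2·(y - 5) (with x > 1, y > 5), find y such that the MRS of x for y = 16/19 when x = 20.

y = 13

MU_x = 2·(x−1)·(y−5), MU_y = (x−1)^2.
MRS = (2/1)·(y−5)/(x−1).
Substitute x = 20: MRS = (y − 5)/9.5. Setting this equal to 16/19 gives y − 5 = (16/19)·9.5 = 8, so y = 13.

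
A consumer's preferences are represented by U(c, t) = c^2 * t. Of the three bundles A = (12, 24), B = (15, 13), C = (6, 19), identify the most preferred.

Evaluate utility at each bundle:
U(A) = 3456.
U(B) = 2925.
U(C) = 684.
Highest utility is A, so A ≻ B ≻ C.

Bundle A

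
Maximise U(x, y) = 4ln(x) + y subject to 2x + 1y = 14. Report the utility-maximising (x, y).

x* = 2, y* = 10

MU_x = 4/x, MU_y = 1.
MRS = 4/x ÷ 1.
Tangency: set MRS = p_x/p_y = 2/1 = 2.
MRS depends only on x: 4/x = 2 ⇒ x* = 4/2 = 2.
From the budget, 1·y = 14 − 2·2 = 10, so y* = 10.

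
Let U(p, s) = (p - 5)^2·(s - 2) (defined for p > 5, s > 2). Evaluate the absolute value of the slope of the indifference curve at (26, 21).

MU_p = 2·(p−5)·(s−2), MU_s = (p−5)^2.
MRS = (2/1)·(s−2)/(p−5).
At (26, 21): MRS = 38/21.
So at (26, 21) the consumer would give up 38/21 units of s for one more unit of p.

MRS = 38/21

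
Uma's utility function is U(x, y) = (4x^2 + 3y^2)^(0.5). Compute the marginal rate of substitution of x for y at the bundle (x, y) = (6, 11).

MRS = 8/11

For CES with ρ = 2, MRS = (4/3)·(y/x)^(-1).
At (6, 11): MRS = 8/11.
That is, one extra unit of x is worth 8/11 units of y at the margin.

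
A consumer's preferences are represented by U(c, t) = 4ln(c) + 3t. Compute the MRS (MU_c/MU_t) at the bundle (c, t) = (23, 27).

MU_c = 4/c, MU_t = 3.
MRS = 4/c ÷ 3.
At (23, 27): MRS = 4/69.
That is, one extra unit of c is worth 4/69 units of t at the margin.

MRS = 4/69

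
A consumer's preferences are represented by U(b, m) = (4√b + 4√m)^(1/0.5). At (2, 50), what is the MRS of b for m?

MRS = 5

For CES with ρ = 0.5, MRS = √(m/b).
At (2, 50): MRS = 5.
So at (2, 50) the consumer would give up 5 units of m for one more unit of b.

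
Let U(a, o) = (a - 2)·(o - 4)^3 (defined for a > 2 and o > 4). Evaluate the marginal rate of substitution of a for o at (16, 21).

MU_a = (o−4)^3, MU_o = 3·(a−2)·(o−4)^2.
MRS = (1/3)·(o−4)/(a−2).
At (16, 21): MRS = 17/42.
So at (16, 21) the consumer would give up 17/42 units of o for one more unit of a.

MRS = 17/42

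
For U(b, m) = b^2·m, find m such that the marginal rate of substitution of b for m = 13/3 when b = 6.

MU_b = 2·b·m and MU_m = b^2.
MRS = MU_b/MU_m = (2/1)·m/b.
Substitute b = 6: MRS = m/3. Setting m/3 = 13/3 gives m = (13/3)·3 = 13.

m = 13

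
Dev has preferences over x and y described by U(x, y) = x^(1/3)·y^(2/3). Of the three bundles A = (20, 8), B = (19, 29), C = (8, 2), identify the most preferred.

Bundle B

Evaluate utility at each bundle:
U(A) = 10.858.
U(B) = 25.187.
U(C) = 3.175.
Highest utility is B, so B ≻ A ≻ C.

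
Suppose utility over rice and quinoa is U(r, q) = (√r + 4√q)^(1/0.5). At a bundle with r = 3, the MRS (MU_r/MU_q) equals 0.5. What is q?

q = 12

For CES with ρ = 0.5, MRS = (1/4)·√(q/r).
Setting (1/4)·√(q/3) = 0.5 gives √(q/3) = 2, so q/3 = 4 and q = 12.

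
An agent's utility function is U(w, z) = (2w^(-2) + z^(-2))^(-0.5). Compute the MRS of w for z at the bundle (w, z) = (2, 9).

MRS = 182.25

For CES with ρ = -2, MRS = (2/1)·(z/w)^3.
At (2, 9): MRS = 182.25.
That is, one extra unit of w is worth 182.25 units of z at the margin.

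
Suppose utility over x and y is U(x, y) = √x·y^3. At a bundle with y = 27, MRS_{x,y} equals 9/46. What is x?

x = 23

MU_x = 0.5·x^(-0.5)·y^3 and MU_y = 3·√x·y^2.
MRS = MU_x/MU_y = (1/6)·y/x.
Substitute y = 27: MRS = 4.5/x. Setting 4.5/x = 9/46 gives x = 4.5/(9/46) = 23.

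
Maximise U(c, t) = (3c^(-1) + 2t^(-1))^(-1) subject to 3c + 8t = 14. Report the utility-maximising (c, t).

c* = 2, t* = 1

For CES with ρ = -1, MRS = (3/2)·(t/c)^2.
Tangency: set MRS = p_c/p_t = 3/8 = 0.375.
So (t/c)^2 = 0.25; taking the square root, t/c = 0.5, i.e. t = 0.5·c.
Substitute into the budget 3·c + 8·t = 14: 7·c = 14, so c* = 2 and t* = 0.5·2 = 1.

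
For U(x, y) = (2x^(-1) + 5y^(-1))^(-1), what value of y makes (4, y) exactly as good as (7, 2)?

y = 35/16

U depends on (x, y) only through S = 2x^(-1) + 5y^(-1), so equal utility means equal S. At (7, 2): S = 39/14.
With x = 4: 2·4^(-1) = 0.5, so 5y^(-1) = 39/14 − 0.5 = 16/7, i.e. y^(-1) = 16/35.
Hence y = 1/(16/35) = 35/16.
Check: U(4, 35/16) = 0.359.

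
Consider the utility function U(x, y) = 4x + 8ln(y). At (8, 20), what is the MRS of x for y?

MU_x = 4, MU_y = 8/y.
MRS = 4 ÷ (8/y).
At (8, 20): MRS = 10.
The indifference curve has slope −10 at this bundle.

MRS = 10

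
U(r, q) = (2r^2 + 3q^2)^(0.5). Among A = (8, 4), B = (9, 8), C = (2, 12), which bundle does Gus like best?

Evaluate utility at each bundle:
U(A) = 13.266.
U(B) = 18.815.
U(C) = 20.976.
Highest utility is C, so C ≻ B ≻ A.

Bundle C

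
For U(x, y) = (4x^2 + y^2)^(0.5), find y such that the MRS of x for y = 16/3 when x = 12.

y = 9

For CES with ρ = 2, MRS = (4/1)·(y/x)^(-1).
Setting (4/1)·(y/12)^(-1) = 16/3 gives (y/12)^(-1) = 4/3, so y/12 = 0.75 and y = 9.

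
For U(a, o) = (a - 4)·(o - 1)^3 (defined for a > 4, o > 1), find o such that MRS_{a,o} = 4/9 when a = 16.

o = 17

MU_a = (o−1)^3, MU_o = 3·(a−4)·(o−1)^2.
MRS = (1/3)·(o−1)/(a−4).
Substitute a = 16: MRS = (o − 1)/36. Setting this equal to 4/9 gives o − 1 = (4/9)·36 = 16, so o = 17.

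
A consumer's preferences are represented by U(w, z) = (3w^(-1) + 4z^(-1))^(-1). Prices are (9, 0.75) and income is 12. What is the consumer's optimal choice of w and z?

w* = 1, z* = 4

For CES with ρ = -1, MRS = (3/4)·(z/w)^2.
Tangency: set MRS = p_w/p_z = 9/0.75 = 12.
So (z/w)^2 = 16; taking the square root, z/w = 4, i.e. z = 4·w.
Substitute into the budget 9·w + 0.75·z = 12: 12·w = 12, so w* = 1 and z* = 4·1 = 4.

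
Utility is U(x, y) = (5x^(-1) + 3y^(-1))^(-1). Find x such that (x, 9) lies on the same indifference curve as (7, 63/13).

U depends on (x, y) only through S = 5x^(-1) + 3y^(-1), so equal utility means equal S. At (7, 63/13): S = 4/3.
With y = 9: 3·9^(-1) = 1/3, so 5x^(-1) = 4/3 − 1/3 = 1, i.e. x^(-1) = 0.2.
Hence x = 1/0.2 = 5.
Check: U(5, 9) = 0.75.

x = 5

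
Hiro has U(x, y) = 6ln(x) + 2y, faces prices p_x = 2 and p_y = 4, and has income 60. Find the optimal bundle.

MU_x = 6/x, MU_y = 2.
MRS = 6/x ÷ 2.
Tangency: set MRS = p_x/p_y = 2/4 = 0.5.
MRS depends only on x: 3/x = 0.5 ⇒ x* = 3/0.5 = 6.
From the budget, 4·y = 60 − 2·6 = 48, so y* = 12.

x* = 6, y* = 12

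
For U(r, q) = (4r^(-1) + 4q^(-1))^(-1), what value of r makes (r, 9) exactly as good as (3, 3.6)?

U depends on (r, q) only through S = 4r^(-1) + 4q^(-1), so equal utility means equal S. At (3, 3.6): S = 22/9.
With q = 9: 4·9^(-1) = 4/9, so 4r^(-1) = 22/9 − 4/9 = 2, i.e. r^(-1) = 0.5.
Hence r = 1/0.5 = 2.
Check: U(2, 9) = 0.4091.

r = 2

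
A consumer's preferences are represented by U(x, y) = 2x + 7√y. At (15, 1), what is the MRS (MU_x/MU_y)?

MU_x = 2, MU_y = 7/(2√y).
MRS = 2 ÷ (7/(2√y)).
At (15, 1): MRS = 4/7.
So at (15, 1) the consumer would give up 4/7 units of y for one more unit of x.

MRS = 4/7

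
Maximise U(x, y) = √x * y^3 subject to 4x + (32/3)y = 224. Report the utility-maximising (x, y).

MU_x = 0.5·x^(-0.5)·y^3 and MU_y = 3·√x·y^2.
MRS = MU_x/MU_y = (1/6)·y/x.
Tangency: set MRS = p_x/p_y = 4/(32/3) = 0.375.
So (1/6)·y/x = 0.375, i.e. y = 2.25·x.
Substitute into the budget 4·x + (32/3)·y = 224: 28·x = 224, so x* = 8.
Then y* = 2.25·8 = 18.

x* = 8, y* = 18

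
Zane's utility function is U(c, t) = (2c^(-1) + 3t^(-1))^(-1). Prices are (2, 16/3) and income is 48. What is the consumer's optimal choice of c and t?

c* = 8, t* = 6

For CES with ρ = -1, MRS = (2/3)·(t/c)^2.
Tangency: set MRS = p_c/p_t = 2/(16/3) = 0.375.
So (t/c)^2 = 9/16; taking the square root, t/c = 0.75, i.e. t = 0.75·c.
Substitute into the budget 2·c + (16/3)·t = 48: 6·c = 48, so c* = 8 and t* = 0.75·8 = 6.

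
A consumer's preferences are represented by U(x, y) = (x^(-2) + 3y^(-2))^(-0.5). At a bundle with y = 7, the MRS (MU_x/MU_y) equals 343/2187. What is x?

x = 9

For CES with ρ = -2, MRS = (1/3)·(y/x)^3.
Setting (1/3)·(7/x)^3 = 343/2187 gives (7/x)^3 = 343/729, so 7/x = 7/9 and x = 9.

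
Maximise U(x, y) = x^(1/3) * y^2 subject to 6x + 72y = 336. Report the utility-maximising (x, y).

MU_x = 1/3·x^(-2/3)·y^2 and MU_y = 2·x^(1/3)·y.
MRS = MU_x/MU_y = (1/6)·y/x.
Tangency: set MRS = p_x/p_y = 6/72 = 1/12.
So (1/6)·y/x = 1/12, i.e. y = 0.5·x.
Substitute into the budget 6·x + 72·y = 336: 42·x = 336, so x* = 8.
Then y* = 0.5·8 = 4.

x* = 8, y* = 4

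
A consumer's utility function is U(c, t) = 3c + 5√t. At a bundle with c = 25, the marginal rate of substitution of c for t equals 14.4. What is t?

t = 144

MU_c = 3, MU_t = 5/(2√t).
MRS = 3 ÷ (5/(2√t)).
MRS depends only on t: 1.2·√t = 14.4 ⇒ √t = 14.4/1.2 = 12 ⇒ t = 144.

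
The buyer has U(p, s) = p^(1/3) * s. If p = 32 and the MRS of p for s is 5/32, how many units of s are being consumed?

MU_p = 1/3·p^(-2/3)·s and MU_s = p^(1/3).
MRS = MU_p/MU_s = (1/3)·s/p.
Substitute p = 32: MRS = s/96. Setting s/96 = 5/32 gives s = (5/32)·96 = 15.

s = 15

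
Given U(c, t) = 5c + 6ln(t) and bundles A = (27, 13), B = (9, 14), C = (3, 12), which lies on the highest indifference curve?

Evaluate utility at each bundle:
U(A) = 150.390.
U(B) = 60.834.
U(C) = 29.909.
Highest utility is A, so A ≻ B ≻ C.

Bundle A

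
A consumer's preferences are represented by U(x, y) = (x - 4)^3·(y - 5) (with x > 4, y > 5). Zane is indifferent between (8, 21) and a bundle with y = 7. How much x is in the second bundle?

U(8, 21) = 1024.
Set U(x, 7) = 1024 and solve.
With y = 7: (7 − 5) = 2, so (x − 4)^3 = 1024/2 = 512.
Taking the cube root (with x > 4): x − 4 = 8, so x = 12.
Check: U(12, 7) = 1024.

x = 12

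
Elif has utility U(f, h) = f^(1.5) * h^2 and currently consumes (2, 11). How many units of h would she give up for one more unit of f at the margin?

MRS = 4.125

MU_f = 1.5·√f·h^2 and MU_h = 2·f^(1.5)·h.
MRS = MU_f/MU_h = (0.75)·h/f.
At (2, 11): MRS = 4.125.
That is, one extra unit of f is worth 4.125 units of h at the margin.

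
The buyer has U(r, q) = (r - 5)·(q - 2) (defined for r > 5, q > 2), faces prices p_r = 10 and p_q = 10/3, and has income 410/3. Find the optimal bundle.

r* = 9, q* = 14

MU_r = (q−2), MU_q = (r−5).
MRS = (q−2)/(r−5).
Tangency: set MRS = p_r/p_q = 10/(10/3) = 3.
So (q − 2)/(r − 5) = 3, i.e. (q − 2) = 3·(r − 5).
Rewrite the budget in excess-of-subsistence terms: 10·(r − 5) + (10/3)·(q − 2) = 410/3 − 10·5 − (10/3)·2 = 80.
Substituting, 20·(r − 5) = 80, so r − 5 = 4 and r* = 9.
Then q − 2 = 3·4 = 12, so q* = 14.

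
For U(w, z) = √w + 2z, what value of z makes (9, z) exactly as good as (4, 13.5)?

U(4, 13.5) = 29.
Set U(9, z) = 29 and solve.
With w = 9: √9 = 3, so 2z = 29 − 3 = 26 and z = 13.
Check: U(9, 13) = 29.

z = 13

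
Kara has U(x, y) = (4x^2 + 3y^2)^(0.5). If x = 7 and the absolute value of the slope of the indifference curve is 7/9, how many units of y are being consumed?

For CES with ρ = 2, MRS = (4/3)·(y/x)^(-1).
Setting (4/3)·(y/7)^(-1) = 7/9 gives (y/7)^(-1) = 7/12, so y/7 = 12/7 and y = 12.

y = 12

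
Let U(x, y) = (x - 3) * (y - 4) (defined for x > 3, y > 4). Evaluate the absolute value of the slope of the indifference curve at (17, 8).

MU_x = (y−4), MU_y = (x−3).
MRS = (y−4)/(x−3).
At (17, 8): MRS = 2/7.
So at (17, 8) the consumer would give up 2/7 units of y for one more unit of x.

MRS = 2/7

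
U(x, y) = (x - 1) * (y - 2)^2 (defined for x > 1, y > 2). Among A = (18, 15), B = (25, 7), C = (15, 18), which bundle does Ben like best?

Evaluate utility at each bundle:
U(A) = 2873.
U(B) = 600.
U(C) = 3584.
Highest utility is C, so C ≻ A ≻ B.

Bundle C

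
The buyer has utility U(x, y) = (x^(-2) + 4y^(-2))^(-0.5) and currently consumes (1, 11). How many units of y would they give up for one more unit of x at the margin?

MRS = 332.75

For CES with ρ = -2, MRS = (1/4)·(y/x)^3.
At (1, 11): MRS = 332.75.
So at (1, 11) the consumer would give up 332.75 units of y for one more unit of x.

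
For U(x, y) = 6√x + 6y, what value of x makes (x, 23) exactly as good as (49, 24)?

x = 64

U(49, 24) = 186.
Set U(x, 23) = 186 and solve.
With y = 23: 6√x = 186 − 6·23 = 48, so √x = 8 and x = 64.
Check: U(64, 23) = 186.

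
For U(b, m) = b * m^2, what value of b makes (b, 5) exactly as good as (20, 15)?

U(20, 15) = 4500.
Set U(b, 5) = 4500 and solve.
With m = 5: 5^2 = 25, so b = 4500/25 = 180.
Check: U(180, 5) = 4500.

b = 180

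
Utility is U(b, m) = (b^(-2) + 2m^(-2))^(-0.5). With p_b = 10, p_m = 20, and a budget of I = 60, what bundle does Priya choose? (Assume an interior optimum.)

b* = 2, m* = 2

For CES with ρ = -2, MRS = (1/2)·(m/b)^3.
Tangency: set MRS = p_b/p_m = 10/20 = 0.5.
So (m/b)^3 = 1; taking the cube root, m/b = 1, i.e. m = b.
Substitute into the budget 10·b + 20·m = 60: 30·b = 60, so b* = 2 and m* = 2.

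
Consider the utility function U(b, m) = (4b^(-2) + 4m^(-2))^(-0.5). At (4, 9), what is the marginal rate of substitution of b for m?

MRS = 729/64

For CES with ρ = -2, MRS = (m/b)^3.
At (4, 9): MRS = 729/64.
The indifference curve has slope −729/64 at this bundle.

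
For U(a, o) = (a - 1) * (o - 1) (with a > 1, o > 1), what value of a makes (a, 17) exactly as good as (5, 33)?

U(5, 33) = 128.
Set U(a, 17) = 128 and solve.
With o = 17: (17 − 1) = 16, so (a − 1) = 128/16 = 8.
So a = 1 + 8 = 9.
Check: U(9, 17) = 128.

a = 9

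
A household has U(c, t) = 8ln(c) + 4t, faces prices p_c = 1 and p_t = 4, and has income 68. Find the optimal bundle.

c* = 8, t* = 15

MU_c = 8/c, MU_t = 4.
MRS = 8/c ÷ 4.
Tangency: set MRS = p_c/p_t = 1/4 = 0.25.
MRS depends only on c: 2/c = 0.25 ⇒ c* = 2/0.25 = 8.
From the budget, 4·t = 68 − 1·8 = 60, so t* = 15.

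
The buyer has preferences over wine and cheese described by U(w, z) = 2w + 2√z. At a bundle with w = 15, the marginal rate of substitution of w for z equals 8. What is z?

z = 16

MU_w = 2, MU_z = 2/(2√z).
MRS = 2 ÷ (2/(2√z)).
MRS depends only on z: 2·√z = 8 ⇒ √z = 8/2 = 4 ⇒ z = 16.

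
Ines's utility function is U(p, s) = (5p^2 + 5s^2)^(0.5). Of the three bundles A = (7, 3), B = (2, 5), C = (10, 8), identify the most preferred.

Bundle C

Evaluate utility at each bundle:
U(A) = 17.029.
U(B) = 12.042.
U(C) = 28.636.
Highest utility is C, so C ≻ A ≻ B.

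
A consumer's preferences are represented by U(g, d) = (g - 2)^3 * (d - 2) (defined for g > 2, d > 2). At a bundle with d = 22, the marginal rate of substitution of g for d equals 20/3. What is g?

g = 11

MU_g = 3·(g−2)^2·(d−2), MU_d = (g−2)^3.
MRS = (3/1)·(d−2)/(g−2).
Substitute d = 22: MRS = 60/(g − 2). Setting this equal to 20/3 gives g − 2 = 60/(20/3) = 9, so g = 11.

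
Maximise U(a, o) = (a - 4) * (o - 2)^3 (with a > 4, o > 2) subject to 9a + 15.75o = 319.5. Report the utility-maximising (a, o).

a* = 11, o* = 14

MU_a = (o−2)^3, MU_o = 3·(a−4)·(o−2)^2.
MRS = (1/3)·(o−2)/(a−4).
Tangency: set MRS = p_a/p_o = 9/15.75 = 4/7.
So (1/3)·(o − 2)/(a − 4) = 4/7, i.e. (o − 2) = (12/7)·(a − 4).
Rewrite the budget in excess-of-subsistence terms: 9·(a − 4) + 15.75·(o − 2) = 319.5 − 9·4 − 15.75·2 = 252.
Substituting, 36·(a − 4) = 252, so a − 4 = 7 and a* = 11.
Then o − 2 = (12/7)·7 = 12, so o* = 14.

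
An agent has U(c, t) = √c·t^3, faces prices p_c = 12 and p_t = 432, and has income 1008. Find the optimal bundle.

c* = 12, t* = 2

MU_c = 0.5·c^(-0.5)·t^3 and MU_t = 3·√c·t^2.
MRS = MU_c/MU_t = (1/6)·t/c.
Tangency: set MRS = p_c/p_t = 12/432 = 1/36.
So (1/6)·t/c = 1/36, i.e. t = (1/6)·c.
Substitute into the budget 12·c + 432·t = 1008: 84·c = 1008, so c* = 12.
Then t* = (1/6)·12 = 2.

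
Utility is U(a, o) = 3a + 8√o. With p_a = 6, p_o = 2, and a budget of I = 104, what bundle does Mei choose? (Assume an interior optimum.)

a* = 12, o* = 16

MU_a = 3, MU_o = 8/(2√o).
MRS = 3 ÷ (8/(2√o)).
Tangency: set MRS = p_a/p_o = 6/2 = 3.
MRS depends only on o: 0.75·√o = 3 ⇒ √o = 3/0.75 = 4 ⇒ o* = 16.
From the budget, 6·a = 104 − 2·16 = 72, so a* = 12.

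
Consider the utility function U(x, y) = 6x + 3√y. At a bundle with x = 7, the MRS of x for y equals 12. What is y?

MU_x = 6, MU_y = 3/(2√y).
MRS = 6 ÷ (3/(2√y)).
MRS depends only on y: 4·√y = 12 ⇒ √y = 12/4 = 3 ⇒ y = 9.

y = 9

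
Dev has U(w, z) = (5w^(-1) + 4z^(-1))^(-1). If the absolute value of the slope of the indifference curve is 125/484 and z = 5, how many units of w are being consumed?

w = 11

For CES with ρ = -1, MRS = (5/4)·(z/w)^2.
Setting (5/4)·(5/w)^2 = 125/484 gives (5/w)^2 = 25/121, so 5/w = 5/11 and w = 11.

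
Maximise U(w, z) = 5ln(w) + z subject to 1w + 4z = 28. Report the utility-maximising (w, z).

w* = 20, z* = 2

MU_w = 5/w, MU_z = 1.
MRS = 5/w ÷ 1.
Tangency: set MRS = p_w/p_z = 1/4 = 0.25.
MRS depends only on w: 5/w = 0.25 ⇒ w* = 5/0.25 = 20.
From the budget, 4·z = 28 − 1·20 = 8, so z* = 2.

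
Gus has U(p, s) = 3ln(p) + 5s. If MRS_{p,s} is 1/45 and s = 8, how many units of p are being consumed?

p = 27

MU_p = 3/p, MU_s = 5.
MRS = 3/p ÷ 5.
MRS depends only on p: 0.6/p = 1/45 ⇒ p = 0.6/(1/45) = 27.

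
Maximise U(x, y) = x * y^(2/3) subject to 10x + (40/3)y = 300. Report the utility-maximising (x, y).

x* = 18, y* = 9

MU_x = y^(2/3) and MU_y = 2/3·x·y^(-1/3).
MRS = MU_x/MU_y = (1.5)·y/x.
Tangency: set MRS = p_x/p_y = 10/(40/3) = 0.75.
So (1.5)·y/x = 0.75, i.e. y = 0.5·x.
Substitute into the budget 10·x + (40/3)·y = 300: (50/3)·x = 300, so x* = 18.
Then y* = 0.5·18 = 9.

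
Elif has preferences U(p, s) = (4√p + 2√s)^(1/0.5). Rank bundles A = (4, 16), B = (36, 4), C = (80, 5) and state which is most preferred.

Evaluate utility at each bundle:
U(A) = 256.000.
U(B) = 784.000.
U(C) = 1620.000.
Highest utility is C, so C ≻ B ≻ A.

Bundle C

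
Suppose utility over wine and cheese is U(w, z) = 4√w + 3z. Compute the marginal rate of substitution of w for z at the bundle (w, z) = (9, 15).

MRS = 2/9

MU_w = 4/(2√w), MU_z = 3.
MRS = 4/(2√w) ÷ 3.
At (9, 15): MRS = 2/9.
The indifference curve has slope −2/9 at this bundle.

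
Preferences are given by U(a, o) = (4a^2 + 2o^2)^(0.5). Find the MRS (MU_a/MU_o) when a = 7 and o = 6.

For CES with ρ = 2, MRS = (4/2)·(o/a)^(-1).
At (7, 6): MRS = 7/3.
So at (7, 6) the consumer would give up 7/3 units of o for one more unit of a.

MRS = 7/3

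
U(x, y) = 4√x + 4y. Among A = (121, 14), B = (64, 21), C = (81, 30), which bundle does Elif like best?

Evaluate utility at each bundle:
U(A) = 100.000.
U(B) = 116.000.
U(C) = 156.000.
Highest utility is C, so C ≻ B ≻ A.

Bundle C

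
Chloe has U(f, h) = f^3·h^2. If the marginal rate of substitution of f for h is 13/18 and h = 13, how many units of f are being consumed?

f = 27

MU_f = 3·f^2·h^2 and MU_h = 2·f^3·h.
MRS = MU_f/MU_h = (3/2)·h/f.
Substitute h = 13: MRS = 19.5/f. Setting 19.5/f = 13/18 gives f = 19.5/(13/18) = 27.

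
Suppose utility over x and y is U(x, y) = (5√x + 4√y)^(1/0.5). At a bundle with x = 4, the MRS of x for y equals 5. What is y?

y = 64

For CES with ρ = 0.5, MRS = (5/4)·√(y/x).
Setting (5/4)·√(y/4) = 5 gives √(y/4) = 4, so y/4 = 16 and y = 64.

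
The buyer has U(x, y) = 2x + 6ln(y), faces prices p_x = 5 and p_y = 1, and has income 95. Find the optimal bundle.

x* = 16, y* = 15

MU_x = 2, MU_y = 6/y.
MRS = 2 ÷ (6/y).
Tangency: set MRS = p_x/p_y = 5/1 = 5.
MRS depends only on y: (1/3)·y = 5 ⇒ y* = 5/(1/3) = 15.
From the budget, 5·x = 95 − 1·15 = 80, so x* = 16.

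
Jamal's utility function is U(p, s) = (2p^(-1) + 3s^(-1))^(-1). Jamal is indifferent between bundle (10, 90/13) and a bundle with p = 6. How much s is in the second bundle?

s = 10

U depends on (p, s) only through S = 2p^(-1) + 3s^(-1), so equal utility means equal S. At (10, 90/13): S = 19/30.
With p = 6: 2·6^(-1) = 1/3, so 3s^(-1) = 19/30 − 1/3 = 0.3, i.e. s^(-1) = 0.1.
Hence s = 1/0.1 = 10.
Check: U(6, 10) = 1.5789.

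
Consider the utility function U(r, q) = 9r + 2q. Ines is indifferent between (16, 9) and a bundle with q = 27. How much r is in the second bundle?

U(16, 9) = 162.
Set U(r, 27) = 162 and solve.
9r + 2·27 = 162 ⇒ 9r = 108 ⇒ r = 12.
Check: U(12, 27) = 162.

r = 12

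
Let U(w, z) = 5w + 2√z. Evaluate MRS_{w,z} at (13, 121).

MU_w = 5, MU_z = 2/(2√z).
MRS = 5 ÷ (2/(2√z)).
At (13, 121): MRS = 55.
That is, one extra unit of w is worth 55 units of z at the margin.

MRS = 55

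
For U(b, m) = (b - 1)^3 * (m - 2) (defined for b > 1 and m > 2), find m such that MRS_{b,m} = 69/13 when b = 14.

MU_b = 3·(b−1)^2·(m−2), MU_m = (b−1)^3.
MRS = (3/1)·(m−2)/(b−1).
Substitute b = 14: MRS = (m − 2)/(13/3). Setting this equal to 69/13 gives m − 2 = (69/13)·(13/3) = 23, so m = 25.

m = 25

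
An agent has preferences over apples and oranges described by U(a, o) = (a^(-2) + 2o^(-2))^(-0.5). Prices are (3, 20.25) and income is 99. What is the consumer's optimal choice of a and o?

For CES with ρ = -2, MRS = (1/2)·(o/a)^3.
Tangency: set MRS = p_a/p_o = 3/20.25 = 4/27.
So (o/a)^3 = 8/27; taking the cube root, o/a = 2/3, i.e. o = (2/3)·a.
Substitute into the budget 3·a + 20.25·o = 99: 16.5·a = 99, so a* = 6 and o* = (2/3)·6 = 4.

a* = 6, o* = 4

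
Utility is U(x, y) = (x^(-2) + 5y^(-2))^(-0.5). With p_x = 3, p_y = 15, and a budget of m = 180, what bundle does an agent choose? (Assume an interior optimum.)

For CES with ρ = -2, MRS = (1/5)·(y/x)^3.
Tangency: set MRS = p_x/p_y = 3/15 = 0.2.
So (y/x)^3 = 1; taking the cube root, y/x = 1, i.e. y = x.
Substitute into the budget 3·x + 15·y = 180: 18·x = 180, so x* = 10 and y* = 10.

x* = 10, y* = 10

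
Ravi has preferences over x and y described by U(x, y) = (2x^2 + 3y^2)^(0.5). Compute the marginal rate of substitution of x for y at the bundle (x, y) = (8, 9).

For CES with ρ = 2, MRS = (2/3)·(y/x)^(-1).
At (8, 9): MRS = 16/27.
That is, one extra unit of x is worth 16/27 units of y at the margin.

MRS = 16/27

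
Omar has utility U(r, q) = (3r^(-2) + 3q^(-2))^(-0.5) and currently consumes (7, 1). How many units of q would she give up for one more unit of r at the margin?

MRS = 1/343

For CES with ρ = -2, MRS = (q/r)^3.
At (7, 1): MRS = 1/343.
So at (7, 1) the consumer would give up 1/343 units of q for one more unit of r.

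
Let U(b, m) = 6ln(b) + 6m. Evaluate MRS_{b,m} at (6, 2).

MU_b = 6/b, MU_m = 6.
MRS = 6/b ÷ 6.
At (6, 2): MRS = 1/6.
So at (6, 2) the consumer would give up 1/6 units of m for one more unit of b.

MRS = 1/6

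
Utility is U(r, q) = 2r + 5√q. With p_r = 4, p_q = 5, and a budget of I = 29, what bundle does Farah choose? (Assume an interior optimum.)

MU_r = 2, MU_q = 5/(2√q).
MRS = 2 ÷ (5/(2√q)).
Tangency: set MRS = p_r/p_q = 4/5 = 0.8.
MRS depends only on q: 0.8·√q = 0.8 ⇒ √q = 0.8/0.8 = 1 ⇒ q* = 1.
From the budget, 4·r = 29 − 5·1 = 24, so r* = 6.

r* = 6, q* = 1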